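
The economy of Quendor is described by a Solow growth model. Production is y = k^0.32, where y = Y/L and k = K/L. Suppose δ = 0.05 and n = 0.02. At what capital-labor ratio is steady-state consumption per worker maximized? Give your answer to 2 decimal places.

k_gold ≈ 9.35

Capital per worker breaks even when investment replaces (n + δ)·k; here n + δ = 0.07.
Setting f'(k) = n+δ gives 0.32·k^(0.32−1) = 0.07, hence k_gold = (0.32/0.07)^(1/0.68) ≈ 9.3468.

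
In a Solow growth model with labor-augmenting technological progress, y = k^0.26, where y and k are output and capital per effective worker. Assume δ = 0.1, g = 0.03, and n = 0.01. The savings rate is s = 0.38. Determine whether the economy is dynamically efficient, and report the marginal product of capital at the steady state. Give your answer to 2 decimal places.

Break-even investment rate: n + g + δ = 0.01 + 0.03 + 0.1 = 0.14.
Steady-state k*: s·k^0.26 = 0.14·k gives k* = (0.38/0.14)^(1/0.74) ≈ 3.8550.
MPK = 0.26·3.8550^(-0.74) ≈ 0.0958.
MPK < n+g+δ = 0.14, so the economy is dynamically inefficient (over-saving).

dynamically inefficient; MPK ≈ 0.10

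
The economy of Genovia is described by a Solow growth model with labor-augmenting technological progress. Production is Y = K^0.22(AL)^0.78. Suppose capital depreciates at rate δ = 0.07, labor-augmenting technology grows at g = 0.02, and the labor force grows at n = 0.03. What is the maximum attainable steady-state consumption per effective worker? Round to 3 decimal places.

c_gold ≈ 0.925

The effective depreciation rate is n + g + δ = 0.03 + 0.02 + 0.07 = 0.12.
Setting f'(k) = n+g+δ gives 0.22·k^(0.22−1) = 0.12, hence k_gold = (0.22/0.12)^(1/0.78) ≈ 2.1751.
y_gold = 2.1751^0.22 ≈ 1.1864.
c_gold = y_gold − (n+g+δ)·k_gold = 1.1864 − 0.12·2.1751 ≈ 0.9254.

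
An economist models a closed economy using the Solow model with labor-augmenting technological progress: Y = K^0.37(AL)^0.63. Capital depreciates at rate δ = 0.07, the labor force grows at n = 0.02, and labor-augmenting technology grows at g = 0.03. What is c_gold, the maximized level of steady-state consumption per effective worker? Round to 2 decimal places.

c_gold ≈ 1.22

Capital per effective worker breaks even when investment replaces (n + g + δ)·k; here n + g + δ = 0.12.
At the golden rule the marginal product of capital equals n+g+δ: 0.37·k^(0.37−1) = 0.12. Solving, k_gold = (0.37/0.12)^(1/0.63) ≈ 5.9734.
y_gold = 5.9734^0.37 ≈ 1.9373.
c_gold = y_gold − (n+g+δ)·k_gold = 1.9373 − 0.12·5.9734 ≈ 1.2205.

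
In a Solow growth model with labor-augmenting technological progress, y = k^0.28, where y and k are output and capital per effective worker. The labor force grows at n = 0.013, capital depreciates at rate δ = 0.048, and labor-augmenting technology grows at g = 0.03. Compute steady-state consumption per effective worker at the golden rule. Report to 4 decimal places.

c_gold ≈ 1.1147

Capital per effective worker breaks even when investment replaces (n + g + δ)·k; here n + g + δ = 0.091.
At the golden rule the marginal product of capital equals n+g+δ: 0.28·k^(0.28−1) = 0.091. Solving, k_gold = (0.28/0.091)^(1/0.72) ≈ 4.7636.
y_gold = 4.7636^0.28 ≈ 1.5482.
c_gold = y_gold − (n+g+δ)·k_gold = 1.5482 − 0.091·4.7636 ≈ 1.1147.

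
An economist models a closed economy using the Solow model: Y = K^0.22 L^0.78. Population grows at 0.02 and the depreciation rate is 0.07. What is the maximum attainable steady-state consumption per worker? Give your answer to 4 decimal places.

Capital per worker breaks even when investment replaces (n + δ)·k; here n + δ = 0.09.
Golden rule sets MPK = n+δ: 0.22·k^(0.22−1) = 0.09, so k_gold = (0.22/0.09)^(1/0.78) ≈ 3.1453.
y_gold = 3.1453^0.22 ≈ 1.2867.
c_gold = y_gold − (n+δ)·k_gold = 1.2867 − 0.09·3.1453 ≈ 1.0036.

c_gold ≈ 1.0036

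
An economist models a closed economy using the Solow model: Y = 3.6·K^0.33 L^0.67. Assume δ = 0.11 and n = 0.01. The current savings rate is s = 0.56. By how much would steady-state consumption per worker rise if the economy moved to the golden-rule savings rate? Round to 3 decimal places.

Δc ≈ 1.103

The effective depreciation rate is n + δ = 0.01 + 0.11 = 0.12.
Current steady state (s = 0.56): k* = (0.56·3.6/0.12)^(1/0.67) ≈ 67.4248, y* = 3.6·67.4248^0.33 ≈ 14.4482, c* = (1−0.56)·14.4482 ≈ 6.3572.
Maximizing c = f(k) − (n+δ)·k gives f'(k) = n+δ, i.e. 0.33·3.6·k^(0.33−1) = 0.12, so k_gold = (0.33·3.6/0.12)^(1/0.67) ≈ 30.6212.
y_gold = 3.6·30.6212^0.33 ≈ 11.1350, c_gold = y_gold − 0.12·k_gold ≈ 7.4604.
Gain: Δc = 7.4604 − 6.3572 ≈ 1.1032.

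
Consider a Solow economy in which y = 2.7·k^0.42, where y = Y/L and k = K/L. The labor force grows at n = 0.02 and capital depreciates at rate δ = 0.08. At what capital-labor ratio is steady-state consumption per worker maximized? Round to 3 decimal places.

k_gold ≈ 65.811

The effective depreciation rate is n + δ = 0.02 + 0.08 = 0.1.
At the golden rule the marginal product of capital equals n+δ: 0.42·2.7·k^(0.42−1) = 0.1. Solving, k_gold = (0.42·2.7/0.1)^(1/0.58) ≈ 65.8110.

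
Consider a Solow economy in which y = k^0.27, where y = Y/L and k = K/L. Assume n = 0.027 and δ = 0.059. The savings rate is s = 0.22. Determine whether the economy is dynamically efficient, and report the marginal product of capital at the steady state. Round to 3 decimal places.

n + δ = 0.027 + 0.059 = 0.086.
Steady-state k*: s·k^0.27 = 0.086·k gives k* = (0.22/0.086)^(1/0.73) ≈ 3.6208.
MPK = 0.27·3.6208^(-0.73) ≈ 0.1055.
MPK > n+δ = 0.086, so the economy is dynamically efficient (under-saving).

dynamically efficient; MPK ≈ 0.106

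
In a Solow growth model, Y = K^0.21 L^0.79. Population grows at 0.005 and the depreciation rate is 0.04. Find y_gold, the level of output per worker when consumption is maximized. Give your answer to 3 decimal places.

y_gold ≈ 1.506

The effective depreciation rate is n + δ = 0.005 + 0.04 = 0.045.
Maximizing c = f(k) − (n+δ)·k gives f'(k) = n+δ, i.e. 0.21·k^(0.21−1) = 0.045, so k_gold = (0.21/0.045)^(1/0.79) ≈ 7.0282.
Output: y_gold = k_gold^0.21 = 7.0282^0.21 ≈ 1.5060.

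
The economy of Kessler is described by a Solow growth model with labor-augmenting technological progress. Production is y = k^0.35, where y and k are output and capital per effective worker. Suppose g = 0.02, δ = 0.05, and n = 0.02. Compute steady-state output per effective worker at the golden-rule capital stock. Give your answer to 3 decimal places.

The effective depreciation rate is n + g + δ = 0.02 + 0.02 + 0.05 = 0.09.
At the golden rule the marginal product of capital equals n+g+δ: 0.35·k^(0.35−1) = 0.09. Solving, k_gold = (0.35/0.09)^(1/0.65) ≈ 8.0802.
Output: y_gold = k_gold^0.35 = 8.0802^0.35 ≈ 2.0778.

y_gold ≈ 2.078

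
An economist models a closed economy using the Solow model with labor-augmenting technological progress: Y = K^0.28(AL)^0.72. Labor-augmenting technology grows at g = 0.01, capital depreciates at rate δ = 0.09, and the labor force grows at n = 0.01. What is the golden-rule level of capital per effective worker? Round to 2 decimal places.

Break-even investment rate: n + g + δ = 0.01 + 0.01 + 0.09 = 0.11.
Golden rule sets MPK = n+g+δ: 0.28·k^(0.28−1) = 0.11, so k_gold = (0.28/0.11)^(1/0.72) ≈ 3.6607.

k_gold ≈ 3.66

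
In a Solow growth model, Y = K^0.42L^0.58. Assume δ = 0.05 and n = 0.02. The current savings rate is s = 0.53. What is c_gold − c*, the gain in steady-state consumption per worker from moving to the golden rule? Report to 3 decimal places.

Δc ≈ 0.087

The effective depreciation rate is n + δ = 0.02 + 0.05 = 0.07.
Current steady state (s = 0.53): k* = (0.53/0.07)^(1/0.58) ≈ 32.7962, y* = 32.7962^0.42 ≈ 4.3316, c* = (1−0.53)·4.3316 ≈ 2.0358.
Maximizing c = f(k) − (n+δ)·k gives f'(k) = n+δ, i.e. 0.42·k^(0.42−1) = 0.07, so k_gold = (0.42/0.07)^(1/0.58) ≈ 21.9604.
y_gold = 21.9604^0.42 ≈ 3.6601, c_gold = y_gold − 0.07·k_gold ≈ 2.1228.
Gain: Δc = 2.1228 − 2.0358 ≈ 0.0870.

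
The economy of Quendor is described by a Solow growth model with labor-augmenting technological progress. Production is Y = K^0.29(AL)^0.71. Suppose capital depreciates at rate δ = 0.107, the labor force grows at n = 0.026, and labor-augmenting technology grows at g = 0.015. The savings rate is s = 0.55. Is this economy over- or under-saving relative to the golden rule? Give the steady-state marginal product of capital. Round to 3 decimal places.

Capital per effective worker breaks even when investment replaces (n + g + δ)·k; here n + g + δ = 0.148.
Steady-state k*: s·k^0.29 = 0.148·k gives k* = (0.55/0.148)^(1/0.71) ≈ 6.3527.
MPK = 0.29·6.3527^(-0.71) ≈ 0.0780.
MPK < n+g+δ = 0.148, so the economy is dynamically inefficient (over-saving).

over-saving; MPK ≈ 0.078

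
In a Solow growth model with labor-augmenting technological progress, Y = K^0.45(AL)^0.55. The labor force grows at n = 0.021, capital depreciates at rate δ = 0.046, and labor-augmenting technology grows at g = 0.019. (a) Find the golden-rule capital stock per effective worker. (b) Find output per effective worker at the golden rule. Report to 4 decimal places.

n + g + δ = 0.021 + 0.019 + 0.046 = 0.086.
Maximizing c = f(k) − (n+g+δ)·k gives f'(k) = n+g+δ, i.e. 0.45·k^(0.45−1) = 0.086, so k_gold = (0.45/0.086)^(1/0.55) ≈ 20.2653.
y_gold = 20.2653^0.45 ≈ 3.8729.

(a) k_gold ≈ 20.2653; (b) y_gold ≈ 3.8729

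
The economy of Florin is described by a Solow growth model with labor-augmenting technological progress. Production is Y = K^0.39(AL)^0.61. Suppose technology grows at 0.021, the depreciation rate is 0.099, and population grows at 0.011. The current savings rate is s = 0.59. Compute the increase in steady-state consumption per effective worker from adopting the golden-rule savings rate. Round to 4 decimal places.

n + g + δ = 0.011 + 0.021 + 0.099 = 0.131.
Current steady state (s = 0.59): k* = (0.59/0.131)^(1/0.61) ≈ 11.7881, y* = 11.7881^0.39 ≈ 2.6174, c* = (1−0.59)·2.6174 ≈ 1.0731.
At the golden rule the marginal product of capital equals n+g+δ: 0.39·k^(0.39−1) = 0.131. Solving, k_gold = (0.39/0.131)^(1/0.61) ≈ 5.9801.
y_gold = 5.9801^0.39 ≈ 2.0087, c_gold = y_gold − 0.131·k_gold ≈ 1.2253.
Gain: Δc = 1.2253 − 1.0731 ≈ 0.1522.

Δc ≈ 0.1522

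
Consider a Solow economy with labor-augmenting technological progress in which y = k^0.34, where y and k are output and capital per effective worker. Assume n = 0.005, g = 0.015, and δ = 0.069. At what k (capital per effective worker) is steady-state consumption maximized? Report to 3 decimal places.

k_gold ≈ 7.620

Break-even investment rate: n + g + δ = 0.005 + 0.015 + 0.069 = 0.089.
Maximizing c = f(k) − (n+g+δ)·k gives f'(k) = n+g+δ, i.e. 0.34·k^(0.34−1) = 0.089, so k_gold = (0.34/0.089)^(1/0.66) ≈ 7.6200.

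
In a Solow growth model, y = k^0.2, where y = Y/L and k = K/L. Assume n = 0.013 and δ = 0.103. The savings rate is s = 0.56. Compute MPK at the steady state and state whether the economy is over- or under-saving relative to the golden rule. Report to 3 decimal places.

over-saving; MPK ≈ 0.041

Capital per worker breaks even when investment replaces (n + δ)·k; here n + δ = 0.116.
Steady-state k*: s·k^0.2 = 0.116·k gives k* = (0.56/0.116)^(1/0.8) ≈ 7.1559.
MPK = 0.2·7.1559^(-0.8) ≈ 0.0414.
MPK < n+δ = 0.116, so the economy is dynamically inefficient (over-saving).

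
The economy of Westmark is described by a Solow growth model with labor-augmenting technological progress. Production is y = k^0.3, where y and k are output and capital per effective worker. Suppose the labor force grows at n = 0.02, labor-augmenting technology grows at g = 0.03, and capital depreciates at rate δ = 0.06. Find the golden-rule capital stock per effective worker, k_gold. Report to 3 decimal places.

Capital per effective worker breaks even when investment replaces (n + g + δ)·k; here n + g + δ = 0.11.
Maximizing c = f(k) − (n+g+δ)·k gives f'(k) = n+g+δ, i.e. 0.3·k^(0.3−1) = 0.11, so k_gold = (0.3/0.11)^(1/0.7) ≈ 4.1925.

k_gold ≈ 4.192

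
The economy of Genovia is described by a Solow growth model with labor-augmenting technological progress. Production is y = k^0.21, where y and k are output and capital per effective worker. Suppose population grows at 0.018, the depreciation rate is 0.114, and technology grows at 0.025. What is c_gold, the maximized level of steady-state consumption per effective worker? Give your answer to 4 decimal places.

Break-even investment rate: n + g + δ = 0.018 + 0.025 + 0.114 = 0.157.
Golden rule sets MPK = n+g+δ: 0.21·k^(0.21−1) = 0.157, so k_gold = (0.21/0.157)^(1/0.79) ≈ 1.4451.
y_gold = 1.4451^0.21 ≈ 1.0804.
c_gold = y_gold − (n+g+δ)·k_gold = 1.0804 − 0.157·1.4451 ≈ 0.8535.

c_gold ≈ 0.8535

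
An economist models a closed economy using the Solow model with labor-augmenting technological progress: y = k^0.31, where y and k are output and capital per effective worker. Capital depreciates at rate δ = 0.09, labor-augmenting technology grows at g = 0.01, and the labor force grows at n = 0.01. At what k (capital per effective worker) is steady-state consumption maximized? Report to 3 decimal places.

The effective depreciation rate is n + g + δ = 0.01 + 0.01 + 0.09 = 0.11.
Maximizing c = f(k) − (n+g+δ)·k gives f'(k) = n+g+δ, i.e. 0.31·k^(0.31−1) = 0.11, so k_gold = (0.31/0.11)^(1/0.69) ≈ 4.4888.

k_gold ≈ 4.489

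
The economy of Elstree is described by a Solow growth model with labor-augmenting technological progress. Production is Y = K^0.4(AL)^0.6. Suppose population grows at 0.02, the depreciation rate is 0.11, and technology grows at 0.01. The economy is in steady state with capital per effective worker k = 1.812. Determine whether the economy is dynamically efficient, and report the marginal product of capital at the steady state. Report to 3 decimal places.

dynamically efficient; MPK ≈ 0.280

Break-even investment rate: n + g + δ = 0.02 + 0.01 + 0.11 = 0.14.
MPK = 0.4·k^(0.4−1) = 0.4·1.812^(-0.6) ≈ 0.2800.
MPK > 0.14, so the economy is dynamically efficient (under-saving).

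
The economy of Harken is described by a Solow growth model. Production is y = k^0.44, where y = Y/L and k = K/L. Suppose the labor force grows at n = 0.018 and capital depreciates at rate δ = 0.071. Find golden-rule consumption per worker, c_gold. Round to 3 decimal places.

Capital per worker breaks even when investment replaces (n + δ)·k; here n + δ = 0.089.
Maximizing c = f(k) − (n+δ)·k gives f'(k) = n+δ, i.e. 0.44·k^(0.44−1) = 0.089, so k_gold = (0.44/0.089)^(1/0.56) ≈ 17.3539.
y_gold = 17.3539^0.44 ≈ 3.5102.
c_gold = y_gold − (n+δ)·k_gold = 3.5102 − 0.089·17.3539 ≈ 1.9657.

c_gold ≈ 1.966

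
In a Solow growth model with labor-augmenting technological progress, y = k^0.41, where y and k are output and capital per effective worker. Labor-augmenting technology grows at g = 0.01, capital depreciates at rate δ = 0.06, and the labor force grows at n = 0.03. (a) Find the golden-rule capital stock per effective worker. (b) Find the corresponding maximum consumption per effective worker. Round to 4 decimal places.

(a) k_gold ≈ 10.9299; (b) c_gold ≈ 1.5728

The effective depreciation rate is n + g + δ = 0.03 + 0.01 + 0.06 = 0.1.
Golden rule sets MPK = n+g+δ: 0.41·k^(0.41−1) = 0.1, so k_gold = (0.41/0.1)^(1/0.59) ≈ 10.9299.
y_gold = 10.9299^0.41 ≈ 2.6658; c_gold = y_gold − 0.1·k_gold ≈ 1.5728.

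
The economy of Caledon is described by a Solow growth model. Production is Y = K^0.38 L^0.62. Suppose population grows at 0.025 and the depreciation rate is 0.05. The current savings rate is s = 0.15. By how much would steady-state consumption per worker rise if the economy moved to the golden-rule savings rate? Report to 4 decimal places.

Capital per worker breaks even when investment replaces (n + δ)·k; here n + δ = 0.075.
Current steady state (s = 0.15): k* = (0.15/0.075)^(1/0.62) ≈ 3.0587, y* = 3.0587^0.38 ≈ 1.5293, c* = (1−0.15)·1.5293 ≈ 1.2999.
At the golden rule the marginal product of capital equals n+δ: 0.38·k^(0.38−1) = 0.075. Solving, k_gold = (0.38/0.075)^(1/0.62) ≈ 13.6977.
y_gold = 13.6977^0.38 ≈ 2.7035, c_gold = y_gold − 0.075·k_gold ≈ 1.6762.
Gain: Δc = 1.6762 − 1.2999 ≈ 0.3762.

Δc ≈ 0.3762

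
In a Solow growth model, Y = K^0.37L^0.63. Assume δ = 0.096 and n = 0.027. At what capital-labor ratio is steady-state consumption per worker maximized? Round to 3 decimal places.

k_gold ≈ 5.744

Break-even investment rate: n + δ = 0.027 + 0.096 = 0.123.
At the golden rule the marginal product of capital equals n+δ: 0.37·k^(0.37−1) = 0.123. Solving, k_gold = (0.37/0.123)^(1/0.63) ≈ 5.7438.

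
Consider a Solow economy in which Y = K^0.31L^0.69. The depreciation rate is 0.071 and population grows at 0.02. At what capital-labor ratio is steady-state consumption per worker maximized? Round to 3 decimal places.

k_gold ≈ 5.909

The effective depreciation rate is n + δ = 0.02 + 0.071 = 0.091.
Golden rule sets MPK = n+δ: 0.31·k^(0.31−1) = 0.091, so k_gold = (0.31/0.091)^(1/0.69) ≈ 5.9085.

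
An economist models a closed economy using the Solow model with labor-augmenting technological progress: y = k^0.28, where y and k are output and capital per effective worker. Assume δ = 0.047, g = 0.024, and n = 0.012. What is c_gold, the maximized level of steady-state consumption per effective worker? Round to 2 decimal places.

c_gold ≈ 1.16

Break-even investment rate: n + g + δ = 0.012 + 0.024 + 0.047 = 0.083.
At the golden rule the marginal product of capital equals n+g+δ: 0.28·k^(0.28−1) = 0.083. Solving, k_gold = (0.28/0.083)^(1/0.72) ≈ 5.4131.
y_gold = 5.4131^0.28 ≈ 1.6046.
c_gold = y_gold − (n+g+δ)·k_gold = 1.6046 − 0.083·5.4131 ≈ 1.1553.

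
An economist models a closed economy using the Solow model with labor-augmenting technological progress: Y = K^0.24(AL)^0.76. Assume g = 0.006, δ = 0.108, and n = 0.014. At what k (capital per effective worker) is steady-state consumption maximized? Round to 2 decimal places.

The effective depreciation rate is n + g + δ = 0.014 + 0.006 + 0.108 = 0.128.
Setting f'(k) = n+g+δ gives 0.24·k^(0.24−1) = 0.128, hence k_gold = (0.24/0.128)^(1/0.76) ≈ 2.2867.

k_gold ≈ 2.29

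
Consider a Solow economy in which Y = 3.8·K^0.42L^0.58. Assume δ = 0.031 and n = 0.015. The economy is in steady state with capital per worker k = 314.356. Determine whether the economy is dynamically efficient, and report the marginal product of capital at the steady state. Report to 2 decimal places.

Break-even investment rate: n + δ = 0.015 + 0.031 = 0.046.
MPK = 0.42·3.8·k^(0.42−1) = 0.42·3.8·314.356^(-0.58) ≈ 0.0568.
MPK > 0.046, so the economy is dynamically efficient (under-saving).

dynamically efficient; MPK ≈ 0.06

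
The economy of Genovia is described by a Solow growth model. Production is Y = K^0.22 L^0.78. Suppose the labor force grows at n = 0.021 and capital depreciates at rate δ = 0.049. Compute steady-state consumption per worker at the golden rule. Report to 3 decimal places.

Break-even investment rate: n + δ = 0.021 + 0.049 = 0.07.
At the golden rule the marginal product of capital equals n+δ: 0.22·k^(0.22−1) = 0.07. Solving, k_gold = (0.22/0.07)^(1/0.78) ≈ 4.3411.
y_gold = 4.3411^0.22 ≈ 1.3812.
c_gold = y_gold − (n+δ)·k_gold = 1.3812 − 0.07·4.3411 ≈ 1.0774.

c_gold ≈ 1.077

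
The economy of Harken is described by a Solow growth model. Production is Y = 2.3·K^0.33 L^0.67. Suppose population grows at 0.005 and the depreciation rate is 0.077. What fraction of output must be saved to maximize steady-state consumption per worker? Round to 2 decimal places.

The effective depreciation rate is n + δ = 0.005 + 0.077 = 0.082.
At the golden rule MPK = n+δ, and in any Cobb-Douglas steady state s = (n+δ)·k/y = MPK·k/y = capital's share 0.33.

s_gold = 0.33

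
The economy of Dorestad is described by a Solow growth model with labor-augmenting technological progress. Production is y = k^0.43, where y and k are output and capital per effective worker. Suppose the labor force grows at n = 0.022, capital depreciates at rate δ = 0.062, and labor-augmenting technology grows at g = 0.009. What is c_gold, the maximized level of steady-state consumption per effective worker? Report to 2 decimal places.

c_gold ≈ 1.81

n + g + δ = 0.022 + 0.009 + 0.062 = 0.093.
Maximizing c = f(k) − (n+g+δ)·k gives f'(k) = n+g+δ, i.e. 0.43·k^(0.43−1) = 0.093, so k_gold = (0.43/0.093)^(1/0.57) ≈ 14.6771.
y_gold = 14.6771^0.43 ≈ 3.1744.
c_gold = y_gold − (n+g+δ)·k_gold = 3.1744 − 0.093·14.6771 ≈ 1.8094.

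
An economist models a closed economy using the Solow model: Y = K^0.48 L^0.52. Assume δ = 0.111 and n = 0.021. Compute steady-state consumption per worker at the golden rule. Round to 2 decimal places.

n + δ = 0.021 + 0.111 = 0.132.
Golden rule sets MPK = n+δ: 0.48·k^(0.48−1) = 0.132, so k_gold = (0.48/0.132)^(1/0.52) ≈ 11.9731.
y_gold = 11.9731^0.48 ≈ 3.2926.
c_gold = y_gold − (n+δ)·k_gold = 3.2926 − 0.132·11.9731 ≈ 1.7122.

c_gold ≈ 1.71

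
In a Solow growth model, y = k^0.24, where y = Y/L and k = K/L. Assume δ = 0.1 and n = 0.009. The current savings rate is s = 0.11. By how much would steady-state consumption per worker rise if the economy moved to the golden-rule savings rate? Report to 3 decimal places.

Δc ≈ 0.083

n + δ = 0.009 + 0.1 = 0.109.
Current steady state (s = 0.11): k* = (0.11/0.109)^(1/0.76) ≈ 1.0121, y* = 1.0121^0.24 ≈ 1.0029, c* = (1−0.11)·1.0029 ≈ 0.8926.
At the golden rule the marginal product of capital equals n+δ: 0.24·k^(0.24−1) = 0.109. Solving, k_gold = (0.24/0.109)^(1/0.76) ≈ 2.8251.
y_gold = 2.8251^0.24 ≈ 1.2831, c_gold = y_gold − 0.109·k_gold ≈ 0.9751.
Gain: Δc = 0.9751 − 0.8926 ≈ 0.0826.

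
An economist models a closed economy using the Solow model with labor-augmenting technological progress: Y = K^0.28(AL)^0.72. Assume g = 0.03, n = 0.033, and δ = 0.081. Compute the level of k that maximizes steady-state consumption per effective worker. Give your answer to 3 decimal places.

n + g + δ = 0.033 + 0.03 + 0.081 = 0.144.
Setting f'(k) = n+g+δ gives 0.28·k^(0.28−1) = 0.144, hence k_gold = (0.28/0.144)^(1/0.72) ≈ 2.5183.

k_gold ≈ 2.518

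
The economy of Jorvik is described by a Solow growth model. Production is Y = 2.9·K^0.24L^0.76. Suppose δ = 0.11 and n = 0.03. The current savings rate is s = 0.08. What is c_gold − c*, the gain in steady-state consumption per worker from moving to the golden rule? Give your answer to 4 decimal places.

n + δ = 0.03 + 0.11 = 0.14.
Current steady state (s = 0.08): k* = (0.08·2.9/0.14)^(1/0.76) ≈ 1.9437, y* = 2.9·1.9437^0.24 ≈ 3.4015, c* = (1−0.08)·3.4015 ≈ 3.1294.
Setting f'(k) = n+δ gives 0.24·2.9·k^(0.24−1) = 0.14, hence k_gold = (0.24·2.9/0.14)^(1/0.76) ≈ 8.2494.
y_gold = 2.9·8.2494^0.24 ≈ 4.8122, c_gold = y_gold − 0.14·k_gold ≈ 3.6572.
Gain: Δc = 3.6572 − 3.1294 ≈ 0.5279.

Δc ≈ 0.5279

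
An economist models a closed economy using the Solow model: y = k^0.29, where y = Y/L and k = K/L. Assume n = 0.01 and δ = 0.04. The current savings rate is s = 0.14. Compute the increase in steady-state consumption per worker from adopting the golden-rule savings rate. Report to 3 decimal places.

Δc ≈ 0.146

n + δ = 0.01 + 0.04 = 0.05.
Current steady state (s = 0.14): k* = (0.14/0.05)^(1/0.71) ≈ 4.2638, y* = 4.2638^0.29 ≈ 1.5228, c* = (1−0.14)·1.5228 ≈ 1.3096.
Setting f'(k) = n+δ gives 0.29·k^(0.29−1) = 0.05, hence k_gold = (0.29/0.05)^(1/0.71) ≈ 11.8919.
y_gold = 11.8919^0.29 ≈ 2.0503, c_gold = y_gold − 0.05·k_gold ≈ 1.4557.
Gain: Δc = 1.4557 − 1.3096 ≈ 0.1461.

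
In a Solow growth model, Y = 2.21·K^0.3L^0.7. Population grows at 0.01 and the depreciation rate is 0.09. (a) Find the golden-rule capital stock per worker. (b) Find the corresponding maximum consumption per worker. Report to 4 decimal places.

(a) k_gold ≈ 14.9139; (b) c_gold ≈ 3.4799

n + δ = 0.01 + 0.09 = 0.1.
Maximizing c = f(k) − (n+δ)·k gives f'(k) = n+δ, i.e. 0.3·2.21·k^(0.3−1) = 0.1, so k_gold = (0.3·2.21/0.1)^(1/0.7) ≈ 14.9139.
y_gold = 2.21·14.9139^0.3 ≈ 4.9713; c_gold = y_gold − 0.1·k_gold ≈ 3.4799.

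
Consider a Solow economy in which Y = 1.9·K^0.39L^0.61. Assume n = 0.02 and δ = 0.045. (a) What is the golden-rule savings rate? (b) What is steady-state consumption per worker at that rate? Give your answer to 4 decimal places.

Capital per worker breaks even when investment replaces (n + δ)·k; here n + δ = 0.065.
For Cobb-Douglas, s_gold equals capital's share: s_gold = 0.39.
Maximizing c = f(k) − (n+δ)·k gives f'(k) = n+δ, i.e. 0.39·1.9·k^(0.39−1) = 0.065, so k_gold = (0.39·1.9/0.065)^(1/0.61) ≈ 54.0295.
y_gold = 1.9·54.0295^0.39 ≈ 9.0049; c_gold = (1−0.39)·y_gold ≈ 5.4930.

(a) s_gold = 0.3900; (b) c_gold ≈ 5.4930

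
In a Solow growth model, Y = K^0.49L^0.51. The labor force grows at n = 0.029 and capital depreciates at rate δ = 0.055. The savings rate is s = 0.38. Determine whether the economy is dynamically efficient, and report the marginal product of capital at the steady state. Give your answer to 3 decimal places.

n + δ = 0.029 + 0.055 = 0.084.
Steady-state k*: s·k^0.49 = 0.084·k gives k* = (0.38/0.084)^(1/0.51) ≈ 19.2887.
MPK = 0.49·19.2887^(-0.51) ≈ 0.1083.
MPK > n+δ = 0.084, so the economy is dynamically efficient (under-saving).

dynamically efficient; MPK ≈ 0.108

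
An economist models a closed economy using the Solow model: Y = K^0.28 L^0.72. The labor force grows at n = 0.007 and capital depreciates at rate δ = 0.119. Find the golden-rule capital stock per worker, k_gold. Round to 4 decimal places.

k_gold ≈ 3.0314

Break-even investment rate: n + δ = 0.007 + 0.119 = 0.126.
Setting f'(k) = n+δ gives 0.28·k^(0.28−1) = 0.126, hence k_gold = (0.28/0.126)^(1/0.72) ≈ 3.0314.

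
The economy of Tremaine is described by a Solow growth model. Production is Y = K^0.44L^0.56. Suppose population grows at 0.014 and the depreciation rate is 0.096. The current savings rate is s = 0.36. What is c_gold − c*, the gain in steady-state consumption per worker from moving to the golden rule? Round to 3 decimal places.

Δc ≈ 0.040

n + δ = 0.014 + 0.096 = 0.11.
Current steady state (s = 0.36): k* = (0.36/0.11)^(1/0.56) ≈ 8.3077, y* = 8.3077^0.44 ≈ 2.5385, c* = (1−0.36)·2.5385 ≈ 1.6246.
Maximizing c = f(k) − (n+δ)·k gives f'(k) = n+δ, i.e. 0.44·k^(0.44−1) = 0.11, so k_gold = (0.44/0.11)^(1/0.56) ≈ 11.8880.
y_gold = 11.8880^0.44 ≈ 2.9720, c_gold = y_gold − 0.11·k_gold ≈ 1.6643.
Gain: Δc = 1.6643 − 1.6246 ≈ 0.0397.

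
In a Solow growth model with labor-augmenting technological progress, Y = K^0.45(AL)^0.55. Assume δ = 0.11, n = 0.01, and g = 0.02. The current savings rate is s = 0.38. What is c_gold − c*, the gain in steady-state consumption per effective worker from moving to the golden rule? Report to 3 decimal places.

Δc ≈ 0.026

The effective depreciation rate is n + g + δ = 0.01 + 0.02 + 0.11 = 0.14.
Current steady state (s = 0.38): k* = (0.38/0.14)^(1/0.55) ≈ 6.1442, y* = 6.1442^0.45 ≈ 2.2636, c* = (1−0.38)·2.2636 ≈ 1.4035.
Maximizing c = f(k) − (n+g+δ)·k gives f'(k) = n+g+δ, i.e. 0.45·k^(0.45−1) = 0.14, so k_gold = (0.45/0.14)^(1/0.55) ≈ 8.3555.
y_gold = 8.3555^0.45 ≈ 2.5995, c_gold = y_gold − 0.14·k_gold ≈ 1.4297.
Gain: Δc = 1.4297 − 1.4035 ≈ 0.0263.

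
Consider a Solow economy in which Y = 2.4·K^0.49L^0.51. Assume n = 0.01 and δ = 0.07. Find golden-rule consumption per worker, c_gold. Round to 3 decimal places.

c_gold ≈ 16.193

n + δ = 0.01 + 0.07 = 0.08.
Golden rule sets MPK = n+δ: 0.49·2.4·k^(0.49−1) = 0.08, so k_gold = (0.49·2.4/0.08)^(1/0.51) ≈ 194.4722.
y_gold = 2.4·194.4722^0.49 ≈ 31.7506.
c_gold = y_gold − (n+δ)·k_gold = 31.7506 − 0.08·194.4722 ≈ 16.1928.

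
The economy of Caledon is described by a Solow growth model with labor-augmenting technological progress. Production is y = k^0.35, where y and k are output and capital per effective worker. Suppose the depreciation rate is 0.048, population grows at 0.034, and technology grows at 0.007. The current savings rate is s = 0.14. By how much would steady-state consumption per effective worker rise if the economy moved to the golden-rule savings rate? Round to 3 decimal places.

Capital per effective worker breaks even when investment replaces (n + g + δ)·k; here n + g + δ = 0.089.
Current steady state (s = 0.14): k* = (0.14/0.089)^(1/0.65) ≈ 2.0076, y* = 2.0076^0.35 ≈ 1.2763, c* = (1−0.14)·1.2763 ≈ 1.0976.
Maximizing c = f(k) − (n+g+δ)·k gives f'(k) = n+g+δ, i.e. 0.35·k^(0.35−1) = 0.089, so k_gold = (0.35/0.089)^(1/0.65) ≈ 8.2203.
y_gold = 8.2203^0.35 ≈ 2.0903, c_gold = y_gold − 0.089·k_gold ≈ 1.3587.
Gain: Δc = 1.3587 − 1.0976 ≈ 0.2611.

Δc ≈ 0.261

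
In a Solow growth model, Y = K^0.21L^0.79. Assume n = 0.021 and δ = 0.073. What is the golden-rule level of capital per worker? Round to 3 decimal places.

Break-even investment rate: n + δ = 0.021 + 0.073 = 0.094.
At the golden rule the marginal product of capital equals n+δ: 0.21·k^(0.21−1) = 0.094. Solving, k_gold = (0.21/0.094)^(1/0.79) ≈ 2.7662.

k_gold ≈ 2.766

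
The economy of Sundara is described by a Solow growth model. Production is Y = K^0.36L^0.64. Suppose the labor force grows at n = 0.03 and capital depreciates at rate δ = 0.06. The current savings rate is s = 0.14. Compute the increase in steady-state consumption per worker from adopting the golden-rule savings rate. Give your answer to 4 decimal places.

Break-even investment rate: n + δ = 0.03 + 0.06 = 0.09.
Current steady state (s = 0.14): k* = (0.14/0.09)^(1/0.64) ≈ 1.9944, y* = 1.9944^0.36 ≈ 1.2821, c* = (1−0.14)·1.2821 ≈ 1.1026.
Golden rule sets MPK = n+δ: 0.36·k^(0.36−1) = 0.09, so k_gold = (0.36/0.09)^(1/0.64) ≈ 8.7241.
y_gold = 8.7241^0.36 ≈ 2.1810, c_gold = y_gold − 0.09·k_gold ≈ 1.3958.
Gain: Δc = 1.3958 − 1.1026 ≈ 0.2932.

Δc ≈ 0.2932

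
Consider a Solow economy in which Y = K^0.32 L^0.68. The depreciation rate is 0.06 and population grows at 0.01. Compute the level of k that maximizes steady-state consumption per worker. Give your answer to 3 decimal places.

k_gold ≈ 9.347

Break-even investment rate: n + δ = 0.01 + 0.06 = 0.07.
At the golden rule the marginal product of capital equals n+δ: 0.32·k^(0.32−1) = 0.07. Solving, k_gold = (0.32/0.07)^(1/0.68) ≈ 9.3468.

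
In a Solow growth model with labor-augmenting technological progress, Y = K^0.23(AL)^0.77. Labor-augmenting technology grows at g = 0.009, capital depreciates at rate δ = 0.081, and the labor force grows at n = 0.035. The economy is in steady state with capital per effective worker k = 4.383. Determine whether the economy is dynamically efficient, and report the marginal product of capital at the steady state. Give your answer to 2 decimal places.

n + g + δ = 0.035 + 0.009 + 0.081 = 0.125.
MPK = 0.23·k^(0.23−1) = 0.23·4.383^(-0.77) ≈ 0.0737.
MPK < 0.125, so the economy is dynamically inefficient (over-saving).

dynamically inefficient; MPK ≈ 0.07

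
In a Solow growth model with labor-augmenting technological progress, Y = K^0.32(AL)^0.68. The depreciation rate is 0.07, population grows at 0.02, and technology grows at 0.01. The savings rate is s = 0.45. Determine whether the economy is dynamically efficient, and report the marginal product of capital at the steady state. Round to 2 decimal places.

dynamically inefficient; MPK ≈ 0.07

n + g + δ = 0.02 + 0.01 + 0.07 = 0.1.
Steady-state k*: s·k^0.32 = 0.1·k gives k* = (0.45/0.1)^(1/0.68) ≈ 9.1329.
MPK = 0.32·9.1329^(-0.68) ≈ 0.0711.
MPK < n+g+δ = 0.1, so the economy is dynamically inefficient (over-saving).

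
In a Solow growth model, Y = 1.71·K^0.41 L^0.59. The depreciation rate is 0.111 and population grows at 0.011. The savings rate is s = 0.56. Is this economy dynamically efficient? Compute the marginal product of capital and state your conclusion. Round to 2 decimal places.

n + δ = 0.011 + 0.111 = 0.122.
Steady-state k*: s·A·k^0.41 = 0.122·k gives k* = (0.56·1.71/0.122)^(1/0.59) ≈ 32.8588.
MPK = 0.41·1.71·32.8588^(-0.59) ≈ 0.0893.
MPK < n+δ = 0.122, so the economy is dynamically inefficient (over-saving).

dynamically inefficient; MPK ≈ 0.09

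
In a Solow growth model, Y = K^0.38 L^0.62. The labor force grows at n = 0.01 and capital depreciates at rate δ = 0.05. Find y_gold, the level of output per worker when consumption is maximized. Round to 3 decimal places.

y_gold ≈ 3.100

n + δ = 0.01 + 0.05 = 0.06.
Golden rule sets MPK = n+δ: 0.38·k^(0.38−1) = 0.06, so k_gold = (0.38/0.06)^(1/0.62) ≈ 19.6316.
Output: y_gold = k_gold^0.38 = 19.6316^0.38 ≈ 3.0997.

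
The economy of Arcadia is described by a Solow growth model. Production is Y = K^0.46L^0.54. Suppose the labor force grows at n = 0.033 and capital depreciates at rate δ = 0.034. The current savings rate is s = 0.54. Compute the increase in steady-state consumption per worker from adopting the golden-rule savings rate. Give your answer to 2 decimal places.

Δc ≈ 0.07

Break-even investment rate: n + δ = 0.033 + 0.034 = 0.067.
Current steady state (s = 0.54): k* = (0.54/0.067)^(1/0.54) ≈ 47.6835, y* = 47.6835^0.46 ≈ 5.9163, c* = (1−0.54)·5.9163 ≈ 2.7215.
Setting f'(k) = n+δ gives 0.46·k^(0.46−1) = 0.067, hence k_gold = (0.46/0.067)^(1/0.54) ≈ 35.4334.
y_gold = 35.4334^0.46 ≈ 5.1610, c_gold = y_gold − 0.067·k_gold ≈ 2.7869.
Gain: Δc = 2.7869 − 2.7215 ≈ 0.0654.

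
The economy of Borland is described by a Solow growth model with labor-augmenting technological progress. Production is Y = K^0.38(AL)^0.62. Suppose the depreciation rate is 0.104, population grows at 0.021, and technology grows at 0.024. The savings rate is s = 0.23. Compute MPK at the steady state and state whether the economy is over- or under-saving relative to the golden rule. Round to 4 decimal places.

under-saving; MPK ≈ 0.2462

The effective depreciation rate is n + g + δ = 0.021 + 0.024 + 0.104 = 0.149.
Steady-state k*: s·k^0.38 = 0.149·k gives k* = (0.23/0.149)^(1/0.62) ≈ 2.0142.
MPK = 0.38·2.0142^(-0.62) ≈ 0.2462.
MPK > n+g+δ = 0.149, so the economy is dynamically efficient (under-saving).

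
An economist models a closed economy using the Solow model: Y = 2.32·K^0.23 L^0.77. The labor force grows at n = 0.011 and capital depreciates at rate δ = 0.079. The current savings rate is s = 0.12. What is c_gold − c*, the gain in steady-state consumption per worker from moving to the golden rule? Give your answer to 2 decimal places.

Capital per worker breaks even when investment replaces (n + δ)·k; here n + δ = 0.09.
Current steady state (s = 0.12): k* = (0.12·2.32/0.09)^(1/0.77) ≈ 4.3343, y* = 2.32·4.3343^0.23 ≈ 3.2507, c* = (1−0.12)·3.2507 ≈ 2.8606.
Golden rule sets MPK = n+δ: 0.23·2.32·k^(0.23−1) = 0.09, so k_gold = (0.23·2.32/0.09)^(1/0.77) ≈ 10.0893.
y_gold = 2.32·10.0893^0.23 ≈ 3.9480, c_gold = y_gold − 0.09·k_gold ≈ 3.0400.
Gain: Δc = 3.0400 − 2.8606 ≈ 0.1793.

Δc ≈ 0.18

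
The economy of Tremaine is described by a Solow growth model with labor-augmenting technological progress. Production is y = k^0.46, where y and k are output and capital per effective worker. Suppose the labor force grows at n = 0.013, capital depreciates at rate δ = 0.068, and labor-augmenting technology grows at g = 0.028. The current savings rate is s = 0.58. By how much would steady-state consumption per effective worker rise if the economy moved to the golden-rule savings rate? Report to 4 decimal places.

Δc ≈ 0.0965

The effective depreciation rate is n + g + δ = 0.013 + 0.028 + 0.068 = 0.109.
Current steady state (s = 0.58): k* = (0.58/0.109)^(1/0.54) ≈ 22.1028, y* = 22.1028^0.46 ≈ 4.1538, c* = (1−0.58)·4.1538 ≈ 1.7446.
Setting f'(k) = n+g+δ gives 0.46·k^(0.46−1) = 0.109, hence k_gold = (0.46/0.109)^(1/0.54) ≈ 14.3887.
y_gold = 14.3887^0.46 ≈ 3.4095, c_gold = y_gold − 0.109·k_gold ≈ 1.8411.
Gain: Δc = 1.8411 − 1.7446 ≈ 0.0965.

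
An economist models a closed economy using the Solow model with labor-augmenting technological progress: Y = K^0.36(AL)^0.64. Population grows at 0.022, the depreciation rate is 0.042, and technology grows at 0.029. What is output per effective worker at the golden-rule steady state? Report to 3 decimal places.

y_gold ≈ 2.141

Capital per effective worker breaks even when investment replaces (n + g + δ)·k; here n + g + δ = 0.093.
Maximizing c = f(k) − (n+g+δ)·k gives f'(k) = n+g+δ, i.e. 0.36·k^(0.36−1) = 0.093, so k_gold = (0.36/0.093)^(1/0.64) ≈ 8.2883.
Output: y_gold = k_gold^0.36 = 8.2883^0.36 ≈ 2.1412.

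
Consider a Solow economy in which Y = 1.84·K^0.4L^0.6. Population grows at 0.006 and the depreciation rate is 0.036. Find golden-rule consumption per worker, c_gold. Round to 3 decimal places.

Capital per worker breaks even when investment replaces (n + δ)·k; here n + δ = 0.042.
Maximizing c = f(k) − (n+δ)·k gives f'(k) = n+δ, i.e. 0.4·1.84·k^(0.4−1) = 0.042, so k_gold = (0.4·1.84/0.042)^(1/0.6) ≈ 118.2263.
y_gold = 1.84·118.2263^0.4 ≈ 12.4138.
c_gold = y_gold − (n+δ)·k_gold = 12.4138 − 0.042·118.2263 ≈ 7.4483.

c_gold ≈ 7.448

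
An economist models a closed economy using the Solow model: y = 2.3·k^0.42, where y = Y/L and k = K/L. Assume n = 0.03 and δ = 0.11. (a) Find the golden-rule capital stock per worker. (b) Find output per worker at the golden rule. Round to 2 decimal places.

n + δ = 0.03 + 0.11 = 0.14.
Maximizing c = f(k) − (n+δ)·k gives f'(k) = n+δ, i.e. 0.42·2.3·k^(0.42−1) = 0.14, so k_gold = (0.42·2.3/0.14)^(1/0.58) ≈ 27.9442.
y_gold = 2.3·27.9442^0.42 ≈ 9.3147.

(a) k_gold ≈ 27.94; (b) y_gold ≈ 9.31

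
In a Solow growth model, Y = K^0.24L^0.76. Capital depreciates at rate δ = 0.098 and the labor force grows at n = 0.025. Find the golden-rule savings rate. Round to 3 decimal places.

Capital per worker breaks even when investment replaces (n + δ)·k; here n + δ = 0.123.
At the golden rule MPK = n+δ, and in any Cobb-Douglas steady state s = (n+δ)·k/y = MPK·k/y = capital's share 0.24.

s_gold = 0.240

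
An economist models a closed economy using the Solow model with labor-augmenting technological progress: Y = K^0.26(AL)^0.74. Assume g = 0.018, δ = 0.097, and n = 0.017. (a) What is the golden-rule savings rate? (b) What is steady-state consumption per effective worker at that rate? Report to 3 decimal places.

Break-even investment rate: n + g + δ = 0.017 + 0.018 + 0.097 = 0.132.
For Cobb-Douglas, s_gold equals capital's share: s_gold = 0.26.
Maximizing c = f(k) − (n+g+δ)·k gives f'(k) = n+g+δ, i.e. 0.26·k^(0.26−1) = 0.132, so k_gold = (0.26/0.132)^(1/0.74) ≈ 2.4994.
y_gold = 2.4994^0.26 ≈ 1.2689; c_gold = (1−0.26)·y_gold ≈ 0.9390.

(a) s_gold = 0.260; (b) c_gold ≈ 0.939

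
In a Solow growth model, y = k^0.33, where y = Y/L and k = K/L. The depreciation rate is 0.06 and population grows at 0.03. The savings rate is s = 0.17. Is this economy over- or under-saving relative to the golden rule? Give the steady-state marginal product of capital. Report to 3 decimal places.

under-saving; MPK ≈ 0.175

The effective depreciation rate is n + δ = 0.03 + 0.06 = 0.09.
Steady-state k*: s·k^0.33 = 0.09·k gives k* = (0.17/0.09)^(1/0.67) ≈ 2.5837.
MPK = 0.33·2.5837^(-0.67) ≈ 0.1747.
MPK > n+δ = 0.09, so the economy is dynamically efficient (under-saving).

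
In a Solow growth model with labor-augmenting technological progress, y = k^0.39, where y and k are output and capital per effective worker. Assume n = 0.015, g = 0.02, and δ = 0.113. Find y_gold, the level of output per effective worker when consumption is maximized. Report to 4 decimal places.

Capital per effective worker breaks even when investment replaces (n + g + δ)·k; here n + g + δ = 0.148.
Golden rule sets MPK = n+g+δ: 0.39·k^(0.39−1) = 0.148, so k_gold = (0.39/0.148)^(1/0.61) ≈ 4.8960.
Output: y_gold = k_gold^0.39 = 4.8960^0.39 ≈ 1.8580.

y_gold ≈ 1.8580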